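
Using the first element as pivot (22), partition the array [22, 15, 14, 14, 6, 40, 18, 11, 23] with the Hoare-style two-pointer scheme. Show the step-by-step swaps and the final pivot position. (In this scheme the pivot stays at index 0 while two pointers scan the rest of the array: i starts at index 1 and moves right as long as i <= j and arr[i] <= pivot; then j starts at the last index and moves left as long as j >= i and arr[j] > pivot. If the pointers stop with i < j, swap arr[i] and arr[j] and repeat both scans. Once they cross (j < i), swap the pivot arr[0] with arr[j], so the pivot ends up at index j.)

Hoare-style two-pointer partition with pivot = 22:

Initial array: [22, 15, 14, 14, 6, 40, 18, 11, 23]

Pointers start at i = 1, j = 8.
i stops at index 5 (arr[5]=40 > 22), j stops at index 7 (arr[7]=11 <= 22): swap arr[5] and arr[7], array becomes [22, 15, 14, 14, 6, 11, 18, 40, 23]
i ends at 7, j ends at 6: the pointers have crossed (j < i), so scanning stops.

Swap pivot arr[0] with arr[6] to place pivot at position 6: [18, 15, 14, 14, 6, 11, 22, 40, 23]
Pivot position: 6

After partitioning with pivot 22, the array becomes [18, 15, 14, 14, 6, 11, 22, 40, 23]. The pivot is placed at index 6. All elements to the left of the pivot are <= 22, and all elements to the right are > 22.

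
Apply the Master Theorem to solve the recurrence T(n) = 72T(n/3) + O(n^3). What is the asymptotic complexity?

Master Theorem for T(n) = 72T(n/3) + O(n^3):

a = 72, b = 3, c = 3
log_b(a) = log_3(72) = 3.8928

Case 1: c = 3 < log_3(72) = 3.8928
T(n) = O(n^(log_3 72))

For T(n) = 72T(n/3) + O(n^3): log_3(72) = 3.8928. This is Case 1 of the Master Theorem (c < log_b(a), work dominated by leaves), giving O(n^(log_3 72)).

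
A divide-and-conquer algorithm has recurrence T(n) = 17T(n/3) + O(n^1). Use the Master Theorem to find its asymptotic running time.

Master Theorem for T(n) = 17T(n/3) + O(n^1):

a = 17, b = 3, c = 1
log_b(a) = log_3(17) = 2.5789

Case 1: c = 1 < log_3(17) = 2.5789
T(n) = O(n^(log_3 17))

For T(n) = 17T(n/3) + O(n^1): log_3(17) = 2.5789. This is Case 1 of the Master Theorem (c < log_b(a), work dominated by leaves), giving O(n^(log_3 17)).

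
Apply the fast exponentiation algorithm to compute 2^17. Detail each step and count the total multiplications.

Computing 2^17 by squaring (build up from 2^1; each line after the first costs one multiplication):

2^1 = 2
2^2 = (2^1)^2 = 2^2 = 4
2^4 = (2^2)^2 = 4^2 = 16
2^8 = (2^4)^2 = 16^2 = 256
2^16 = (2^8)^2 = 256^2 = 65536
2^17 = 2 * 2^16 = 2 * 65536 = 131072

Result: 131072
Multiplications needed: 5 (5 lines after 2^1)

2^17 = 131072. Using exponentiation by squaring, this requires 5 multiplications. The key idea: if the exponent is even, square the half-power; if odd, multiply by the base once.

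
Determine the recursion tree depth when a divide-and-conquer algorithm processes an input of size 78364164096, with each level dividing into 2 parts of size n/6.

For divide and conquer with division factor 6:

Problem sizes at each level:
Level 0: 78364164096
Level 1: 13060694016
Level 2: 2176782336
Level 3: 362797056
Level 4: 60466176
Level 5: 10077696
Level 6: 1679616
Level 7: 279936
Level 8: 46656
Level 9: 7776
Level 10: 1296
Level 11: 216
Level 12: 36
Level 13: 6
Level 14: 1

The root is level 0 and the size-1 base case is level 14 (the tree spans levels 0 through 14, i.e. 15 levels counting the root), so the depth is the number of divisions: log_6(78364164096) = 14

The recursion tree depth is log_6(78364164096) = 14. At each level, the problem size is divided by 6, so it takes 14 divisions to reduce to a base case of size 1. The algorithm makes 2 recursive calls at each level.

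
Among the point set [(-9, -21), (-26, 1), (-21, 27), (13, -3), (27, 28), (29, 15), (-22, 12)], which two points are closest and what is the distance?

Computing all pairwise distances among 7 points:

d((-9, -21), (-26, 1)) = 27.8029
d((-9, -21), (-21, 27)) = 49.4773
d((-9, -21), (13, -3)) = 28.4253
d((-9, -21), (27, 28)) = 60.803
d((-9, -21), (29, 15)) = 52.345
d((-9, -21), (-22, 12)) = 35.4683
d((-26, 1), (-21, 27)) = 26.4764
d((-26, 1), (13, -3)) = 39.2046
d((-26, 1), (27, 28)) = 59.4811
d((-26, 1), (29, 15)) = 56.7539
d((-26, 1), (-22, 12)) = 11.7047 <-- minimum
d((-21, 27), (13, -3)) = 45.3431
d((-21, 27), (27, 28)) = 48.0104
d((-21, 27), (29, 15)) = 51.4198
d((-21, 27), (-22, 12)) = 15.0333
d((13, -3), (27, 28)) = 34.0147
d((13, -3), (29, 15)) = 24.0832
d((13, -3), (-22, 12)) = 38.0789
d((27, 28), (29, 15)) = 13.1529
d((27, 28), (-22, 12)) = 51.5461
d((29, 15), (-22, 12)) = 51.0882

Closest pair: (-26, 1) and (-22, 12) with distance 11.7047

The closest pair is (-26, 1) and (-22, 12) with Euclidean distance 11.7047. For 7 points, brute-force pairwise comparison is shown above. For large n, the divide-and-conquer algorithm (sort by x, recurse on halves, check the dividing strip) achieves O(n log n).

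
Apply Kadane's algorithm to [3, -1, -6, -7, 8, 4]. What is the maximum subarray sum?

Using Kadane's algorithm on [3, -1, -6, -7, 8, 4]:

Scanning through the array:
Position 1 (value -1): max_ending_here = 2, max_so_far = 3
Position 2 (value -6): max_ending_here = -4, max_so_far = 3
Position 3 (value -7): max_ending_here = -7, max_so_far = 3
Position 4 (value 8): max_ending_here = 8, max_so_far = 8
Position 5 (value 4): max_ending_here = 12, max_so_far = 12

Maximum subarray: [8, 4]
Maximum sum: 12

The maximum subarray is [8, 4] with sum 12. This subarray runs from index 4 to index 5.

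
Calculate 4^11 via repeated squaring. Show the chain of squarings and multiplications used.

Computing 4^11 by squaring (build up from 4^1; each line after the first costs one multiplication):

4^1 = 4
4^2 = (4^1)^2 = 4^2 = 16
4^4 = (4^2)^2 = 16^2 = 256
4^5 = 4 * 4^4 = 4 * 256 = 1024
4^10 = (4^5)^2 = 1024^2 = 1048576
4^11 = 4 * 4^10 = 4 * 1048576 = 4194304

Result: 4194304
Multiplications needed: 5 (5 lines after 4^1)

4^11 = 4194304. Using exponentiation by squaring, this requires 5 multiplications. The key idea: if the exponent is even, square the half-power; if odd, multiply by the base once.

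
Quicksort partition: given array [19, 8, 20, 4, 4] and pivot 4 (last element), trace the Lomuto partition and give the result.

Lomuto partition with pivot = 4:

Initial array: [19, 8, 20, 4, 4]

arr[0]=19 > 4: no swap
arr[1]=8 > 4: no swap
arr[2]=20 > 4: no swap
arr[3]=4 <= 4: swap with position 0, array becomes [4, 8, 20, 19, 4]

Place pivot at position 1: [4, 4, 20, 19, 8]
Pivot position: 1

After partitioning with pivot 4, the array becomes [4, 4, 20, 19, 8]. The pivot is placed at index 1. All elements to the left of the pivot are <= 4, and all elements to the right are > 4.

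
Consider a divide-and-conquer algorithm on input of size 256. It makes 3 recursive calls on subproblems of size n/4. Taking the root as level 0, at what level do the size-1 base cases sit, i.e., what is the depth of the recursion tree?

For divide and conquer with division factor 4:

Problem sizes at each level:
Level 0: 256
Level 1: 64
Level 2: 16
Level 3: 4
Level 4: 1

The root is level 0 and the size-1 base case is level 4 (the tree spans levels 0 through 4, i.e. 5 levels counting the root), so the depth is the number of divisions: log_4(256) = 4

The recursion tree depth is log_4(256) = 4. At each level, the problem size is divided by 4, so it takes 4 divisions to reduce to a base case of size 1. The algorithm makes 3 recursive calls at each level.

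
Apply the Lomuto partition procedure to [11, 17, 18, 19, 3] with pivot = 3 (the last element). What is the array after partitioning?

Lomuto partition with pivot = 3:

Initial array: [11, 17, 18, 19, 3]

arr[0]=11 > 3: no swap
arr[1]=17 > 3: no swap
arr[2]=18 > 3: no swap
arr[3]=19 > 3: no swap

Place pivot at position 0: [3, 17, 18, 19, 11]
Pivot position: 0

After partitioning with pivot 3, the array becomes [3, 17, 18, 19, 11]. The pivot is placed at index 0. All elements to the left of the pivot are <= 3, and all elements to the right are > 3.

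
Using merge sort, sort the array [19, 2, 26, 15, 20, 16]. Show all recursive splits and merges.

Merge sort trace:

Split: [19, 2, 26, 15, 20, 16] -> [19, 2, 26] and [15, 20, 16]
  Split: [19, 2, 26] -> [19] and [2, 26]
    Split: [2, 26] -> [2] and [26]
    Merge: [2] + [26] -> [2, 26]
  Merge: [19] + [2, 26] -> [2, 19, 26]
  Split: [15, 20, 16] -> [15] and [20, 16]
    Split: [20, 16] -> [20] and [16]
    Merge: [20] + [16] -> [16, 20]
  Merge: [15] + [16, 20] -> [15, 16, 20]
Merge: [2, 19, 26] + [15, 16, 20] -> [2, 15, 16, 19, 20, 26]

Final sorted array: [2, 15, 16, 19, 20, 26]

The merge sort proceeds by recursively splitting the array and merging sorted halves.
After all merges, the sorted array is [2, 15, 16, 19, 20, 26].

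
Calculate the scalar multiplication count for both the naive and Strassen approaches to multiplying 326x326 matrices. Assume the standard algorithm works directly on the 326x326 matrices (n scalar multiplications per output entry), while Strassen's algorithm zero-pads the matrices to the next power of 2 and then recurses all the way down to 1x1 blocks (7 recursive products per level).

Matrix multiplication for 326x326 matrices:

Strassen's algorithm requires power-of-2 dimensions. Pad 326x326 to 512x512 (next power of 2).

Standard algorithm: 326^3 = 34645976 multiplications
Strassen's algorithm: 7^(log2(512)) = 7^9 = 40353607 multiplications
Difference: 34645976 - 40353607 = -5707631 (Strassen uses MORE here due to padding overhead — for small or just-over-power-of-2 n, padding can outweigh the per-level savings)

Standard: 34645976 multiplications (326^3). Strassen: 40353607 multiplications (7^9, after padding to 512x512). Strassen reduces 8 recursive multiplications to 7 at each level.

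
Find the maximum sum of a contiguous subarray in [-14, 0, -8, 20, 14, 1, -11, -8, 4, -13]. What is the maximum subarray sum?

Using Kadane's algorithm on [-14, 0, -8, 20, 14, 1, -11, -8, 4, -13]:

Scanning through the array:
Position 1 (value 0): max_ending_here = 0, max_so_far = 0
Position 2 (value -8): max_ending_here = -8, max_so_far = 0
Position 3 (value 20): max_ending_here = 20, max_so_far = 20
Position 4 (value 14): max_ending_here = 34, max_so_far = 34
Position 5 (value 1): max_ending_here = 35, max_so_far = 35
Position 6 (value -11): max_ending_here = 24, max_so_far = 35
Position 7 (value -8): max_ending_here = 16, max_so_far = 35
Position 8 (value 4): max_ending_here = 20, max_so_far = 35
Position 9 (value -13): max_ending_here = 7, max_so_far = 35

Maximum subarray: [20, 14, 1]
Maximum sum: 35

The maximum subarray is [20, 14, 1] with sum 35. This subarray runs from index 3 to index 5.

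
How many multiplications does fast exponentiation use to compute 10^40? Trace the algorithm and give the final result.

Computing 10^40 by squaring (build up from 10^1; each line after the first costs one multiplication):

10^1 = 10
10^2 = (10^1)^2 = 10^2 = 100
10^4 = (10^2)^2 = 100^2 = 10000
10^5 = 10 * 10^4 = 10 * 10000 = 100000
10^10 = (10^5)^2 = 100000^2 = 10000000000
10^20 = (10^10)^2 = 10000000000^2 = 100000000000000000000
10^40 = (10^20)^2 = 100000000000000000000^2 = 10000000000000000000000000000000000000000

Result: 10000000000000000000000000000000000000000
Multiplications needed: 6 (6 lines after 10^1)

10^40 = 10000000000000000000000000000000000000000. Using exponentiation by squaring, this requires 6 multiplications. The key idea: if the exponent is even, square the half-power; if odd, multiply by the base once.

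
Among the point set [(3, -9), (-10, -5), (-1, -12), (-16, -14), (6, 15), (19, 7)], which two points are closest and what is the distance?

Computing all pairwise distances among 6 points:

d((3, -9), (-10, -5)) = 13.6015
d((3, -9), (-1, -12)) = 5.0 <-- minimum
d((3, -9), (-16, -14)) = 19.6469
d((3, -9), (6, 15)) = 24.1868
d((3, -9), (19, 7)) = 22.6274
d((-10, -5), (-1, -12)) = 11.4018
d((-10, -5), (-16, -14)) = 10.8167
d((-10, -5), (6, 15)) = 25.6125
d((-10, -5), (19, 7)) = 31.3847
d((-1, -12), (-16, -14)) = 15.1327
d((-1, -12), (6, 15)) = 27.8927
d((-1, -12), (19, 7)) = 27.5862
d((-16, -14), (6, 15)) = 36.4005
d((-16, -14), (19, 7)) = 40.8167
d((6, 15), (19, 7)) = 15.2643

Closest pair: (3, -9) and (-1, -12) with distance 5.0

The closest pair is (3, -9) and (-1, -12) with Euclidean distance 5.0. For 6 points, brute-force pairwise comparison is shown above. For large n, the divide-and-conquer algorithm (sort by x, recurse on halves, check the dividing strip) achieves O(n log n).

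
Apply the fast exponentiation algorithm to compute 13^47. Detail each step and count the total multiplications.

Computing 13^47 by squaring (build up from 13^1; each line after the first costs one multiplication):

13^1 = 13
13^2 = (13^1)^2 = 13^2 = 169
13^4 = (13^2)^2 = 169^2 = 28561
13^5 = 13 * 13^4 = 13 * 28561 = 371293
13^10 = (13^5)^2 = 371293^2 = 137858491849
13^11 = 13 * 13^10 = 13 * 137858491849 = 1792160394037
13^22 = (13^11)^2 = 1792160394037^2 = 3211838877954855105157369
13^23 = 13 * 13^22 = 13 * 3211838877954855105157369 = 41753905413413116367045797
13^46 = (13^23)^2 = 41753905413413116367045797^2 = 1743388617272249143997555461487119439669521095365209
13^47 = 13 * 13^46 = 13 * 1743388617272249143997555461487119439669521095365209 = 22664052024539238871968220999332552715703774239747717

Result: 22664052024539238871968220999332552715703774239747717
Multiplications needed: 9 (9 lines after 13^1)

13^47 = 22664052024539238871968220999332552715703774239747717. Using exponentiation by squaring, this requires 9 multiplications. The key idea: if the exponent is even, square the half-power; if odd, multiply by the base once.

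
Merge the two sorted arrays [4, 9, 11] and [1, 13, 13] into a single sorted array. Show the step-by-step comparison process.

Merging process:

Compare 4 vs 1: take 1 from right. Merged: [1]
Compare 4 vs 13: take 4 from left. Merged: [1, 4]
Compare 9 vs 13: take 9 from left. Merged: [1, 4, 9]
Compare 11 vs 13: take 11 from left. Merged: [1, 4, 9, 11]
Append remaining from right: [13, 13]. Merged: [1, 4, 9, 11, 13, 13]

Final merged array: [1, 4, 9, 11, 13, 13]
Total comparisons: 4

The merged array is [1, 4, 9, 11, 13, 13], requiring 4 comparisons. The merge step runs in O(n) time where n is the total number of elements.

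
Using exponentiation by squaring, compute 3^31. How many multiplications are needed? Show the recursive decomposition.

Computing 3^31 by squaring (build up from 3^1; each line after the first costs one multiplication):

3^1 = 3
3^2 = (3^1)^2 = 3^2 = 9
3^3 = 3 * 3^2 = 3 * 9 = 27
3^6 = (3^3)^2 = 27^2 = 729
3^7 = 3 * 3^6 = 3 * 729 = 2187
3^14 = (3^7)^2 = 2187^2 = 4782969
3^15 = 3 * 3^14 = 3 * 4782969 = 14348907
3^30 = (3^15)^2 = 14348907^2 = 205891132094649
3^31 = 3 * 3^30 = 3 * 205891132094649 = 617673396283947

Result: 617673396283947
Multiplications needed: 8 (8 lines after 3^1)

3^31 = 617673396283947. Using exponentiation by squaring, this requires 8 multiplications. The key idea: if the exponent is even, square the half-power; if odd, multiply by the base once.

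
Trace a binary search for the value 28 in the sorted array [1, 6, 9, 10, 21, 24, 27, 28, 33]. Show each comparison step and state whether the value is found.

Binary search for 28 in [1, 6, 9, 10, 21, 24, 27, 28, 33]:

lo=0, hi=8, mid=4, arr[mid]=21 -> 21 < 28, search right half
lo=5, hi=8, mid=6, arr[mid]=27 -> 27 < 28, search right half
lo=7, hi=8, mid=7, arr[mid]=28 -> Found target at index 7!

Binary search finds 28 at index 7 after 3 comparisons. The search repeatedly halves the search space by comparing with the middle element.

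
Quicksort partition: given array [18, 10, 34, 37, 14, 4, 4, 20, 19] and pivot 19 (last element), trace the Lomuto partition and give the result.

Lomuto partition with pivot = 19:

Initial array: [18, 10, 34, 37, 14, 4, 4, 20, 19]

arr[0]=18 <= 19: swap with position 0, array becomes [18, 10, 34, 37, 14, 4, 4, 20, 19]
arr[1]=10 <= 19: swap with position 1, array becomes [18, 10, 34, 37, 14, 4, 4, 20, 19]
arr[2]=34 > 19: no swap
arr[3]=37 > 19: no swap
arr[4]=14 <= 19: swap with position 2, array becomes [18, 10, 14, 37, 34, 4, 4, 20, 19]
arr[5]=4 <= 19: swap with position 3, array becomes [18, 10, 14, 4, 34, 37, 4, 20, 19]
arr[6]=4 <= 19: swap with position 4, array becomes [18, 10, 14, 4, 4, 37, 34, 20, 19]
arr[7]=20 > 19: no swap

Place pivot at position 5: [18, 10, 14, 4, 4, 19, 34, 20, 37]
Pivot position: 5

After partitioning with pivot 19, the array becomes [18, 10, 14, 4, 4, 19, 34, 20, 37]. The pivot is placed at index 5. All elements to the left of the pivot are <= 19, and all elements to the right are > 19.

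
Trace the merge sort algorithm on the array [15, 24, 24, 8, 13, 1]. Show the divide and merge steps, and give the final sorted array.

Merge sort trace:

Split: [15, 24, 24, 8, 13, 1] -> [15, 24, 24] and [8, 13, 1]
  Split: [15, 24, 24] -> [15] and [24, 24]
    Split: [24, 24] -> [24] and [24]
    Merge: [24] + [24] -> [24, 24]
  Merge: [15] + [24, 24] -> [15, 24, 24]
  Split: [8, 13, 1] -> [8] and [13, 1]
    Split: [13, 1] -> [13] and [1]
    Merge: [13] + [1] -> [1, 13]
  Merge: [8] + [1, 13] -> [1, 8, 13]
Merge: [15, 24, 24] + [1, 8, 13] -> [1, 8, 13, 15, 24, 24]

Final sorted array: [1, 8, 13, 15, 24, 24]

The merge sort proceeds by recursively splitting the array and merging sorted halves.
After all merges, the sorted array is [1, 8, 13, 15, 24, 24].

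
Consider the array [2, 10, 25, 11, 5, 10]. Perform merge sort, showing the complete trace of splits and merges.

Merge sort trace:

Split: [2, 10, 25, 11, 5, 10] -> [2, 10, 25] and [11, 5, 10]
  Split: [2, 10, 25] -> [2] and [10, 25]
    Split: [10, 25] -> [10] and [25]
    Merge: [10] + [25] -> [10, 25]
  Merge: [2] + [10, 25] -> [2, 10, 25]
  Split: [11, 5, 10] -> [11] and [5, 10]
    Split: [5, 10] -> [5] and [10]
    Merge: [5] + [10] -> [5, 10]
  Merge: [11] + [5, 10] -> [5, 10, 11]
Merge: [2, 10, 25] + [5, 10, 11] -> [2, 5, 10, 10, 11, 25]

Final sorted array: [2, 5, 10, 10, 11, 25]

The merge sort proceeds by recursively splitting the array and merging sorted halves.
After all merges, the sorted array is [2, 5, 10, 10, 11, 25].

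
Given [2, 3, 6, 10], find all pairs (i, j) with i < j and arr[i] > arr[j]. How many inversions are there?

Finding inversions in [2, 3, 6, 10]:


Total inversions: 0

The array has 0 inversions. It is already sorted.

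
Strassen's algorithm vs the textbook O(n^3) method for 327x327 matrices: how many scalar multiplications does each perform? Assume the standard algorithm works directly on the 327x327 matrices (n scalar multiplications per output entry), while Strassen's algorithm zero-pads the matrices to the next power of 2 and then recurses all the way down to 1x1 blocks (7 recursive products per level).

Matrix multiplication for 327x327 matrices:

Strassen's algorithm requires power-of-2 dimensions. Pad 327x327 to 512x512 (next power of 2).

Standard algorithm: 327^3 = 34965783 multiplications
Strassen's algorithm: 7^(log2(512)) = 7^9 = 40353607 multiplications
Difference: 34965783 - 40353607 = -5387824 (Strassen uses MORE here due to padding overhead — for small or just-over-power-of-2 n, padding can outweigh the per-level savings)

Standard: 34965783 multiplications (327^3). Strassen: 40353607 multiplications (7^9, after padding to 512x512). Strassen reduces 8 recursive multiplications to 7 at each level.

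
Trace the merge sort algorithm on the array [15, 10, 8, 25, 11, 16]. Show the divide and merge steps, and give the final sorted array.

Merge sort trace:

Split: [15, 10, 8, 25, 11, 16] -> [15, 10, 8] and [25, 11, 16]
  Split: [15, 10, 8] -> [15] and [10, 8]
    Split: [10, 8] -> [10] and [8]
    Merge: [10] + [8] -> [8, 10]
  Merge: [15] + [8, 10] -> [8, 10, 15]
  Split: [25, 11, 16] -> [25] and [11, 16]
    Split: [11, 16] -> [11] and [16]
    Merge: [11] + [16] -> [11, 16]
  Merge: [25] + [11, 16] -> [11, 16, 25]
Merge: [8, 10, 15] + [11, 16, 25] -> [8, 10, 11, 15, 16, 25]

Final sorted array: [8, 10, 11, 15, 16, 25]

The merge sort proceeds by recursively splitting the array and merging sorted halves.
After all merges, the sorted array is [8, 10, 11, 15, 16, 25].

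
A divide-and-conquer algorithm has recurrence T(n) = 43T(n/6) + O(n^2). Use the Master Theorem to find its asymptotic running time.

Master Theorem for T(n) = 43T(n/6) + O(n^2):

a = 43, b = 6, c = 2
log_b(a) = log_6(43) = 2.0992

Case 1: c = 2 < log_6(43) = 2.0992
T(n) = O(n^(log_6 43))

For T(n) = 43T(n/6) + O(n^2): log_6(43) = 2.0992. This is Case 1 of the Master Theorem (c < log_b(a), work dominated by leaves), giving O(n^(log_6 43)).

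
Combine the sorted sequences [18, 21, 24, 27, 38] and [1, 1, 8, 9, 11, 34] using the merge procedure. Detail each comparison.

Merging process:

Compare 18 vs 1: take 1 from right. Merged: [1]
Compare 18 vs 1: take 1 from right. Merged: [1, 1]
Compare 18 vs 8: take 8 from right. Merged: [1, 1, 8]
Compare 18 vs 9: take 9 from right. Merged: [1, 1, 8, 9]
Compare 18 vs 11: take 11 from right. Merged: [1, 1, 8, 9, 11]
Compare 18 vs 34: take 18 from left. Merged: [1, 1, 8, 9, 11, 18]
Compare 21 vs 34: take 21 from left. Merged: [1, 1, 8, 9, 11, 18, 21]
Compare 24 vs 34: take 24 from left. Merged: [1, 1, 8, 9, 11, 18, 21, 24]
Compare 27 vs 34: take 27 from left. Merged: [1, 1, 8, 9, 11, 18, 21, 24, 27]
Compare 38 vs 34: take 34 from right. Merged: [1, 1, 8, 9, 11, 18, 21, 24, 27, 34]
Append remaining from left: [38]. Merged: [1, 1, 8, 9, 11, 18, 21, 24, 27, 34, 38]

Final merged array: [1, 1, 8, 9, 11, 18, 21, 24, 27, 34, 38]
Total comparisons: 10

The merged array is [1, 1, 8, 9, 11, 18, 21, 24, 27, 34, 38], requiring 10 comparisons. The merge step runs in O(n) time where n is the total number of elements.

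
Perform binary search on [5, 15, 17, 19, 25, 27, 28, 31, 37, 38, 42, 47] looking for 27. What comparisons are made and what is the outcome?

Binary search for 27 in [5, 15, 17, 19, 25, 27, 28, 31, 37, 38, 42, 47]:

lo=0, hi=11, mid=5, arr[mid]=27 -> Found target at index 5!

Binary search finds 27 at index 5 after 1 comparisons. The search repeatedly halves the search space by comparing with the middle element.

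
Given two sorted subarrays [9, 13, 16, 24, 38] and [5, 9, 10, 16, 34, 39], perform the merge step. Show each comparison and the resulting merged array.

Merging process:

Compare 9 vs 5: take 5 from right. Merged: [5]
Compare 9 vs 9: take 9 from left. Merged: [5, 9]
Compare 13 vs 9: take 9 from right. Merged: [5, 9, 9]
Compare 13 vs 10: take 10 from right. Merged: [5, 9, 9, 10]
Compare 13 vs 16: take 13 from left. Merged: [5, 9, 9, 10, 13]
Compare 16 vs 16: take 16 from left. Merged: [5, 9, 9, 10, 13, 16]
Compare 24 vs 16: take 16 from right. Merged: [5, 9, 9, 10, 13, 16, 16]
Compare 24 vs 34: take 24 from left. Merged: [5, 9, 9, 10, 13, 16, 16, 24]
Compare 38 vs 34: take 34 from right. Merged: [5, 9, 9, 10, 13, 16, 16, 24, 34]
Compare 38 vs 39: take 38 from left. Merged: [5, 9, 9, 10, 13, 16, 16, 24, 34, 38]
Append remaining from right: [39]. Merged: [5, 9, 9, 10, 13, 16, 16, 24, 34, 38, 39]

Final merged array: [5, 9, 9, 10, 13, 16, 16, 24, 34, 38, 39]
Total comparisons: 10

The merged array is [5, 9, 9, 10, 13, 16, 16, 24, 34, 38, 39], requiring 10 comparisons. The merge step runs in O(n) time where n is the total number of elements.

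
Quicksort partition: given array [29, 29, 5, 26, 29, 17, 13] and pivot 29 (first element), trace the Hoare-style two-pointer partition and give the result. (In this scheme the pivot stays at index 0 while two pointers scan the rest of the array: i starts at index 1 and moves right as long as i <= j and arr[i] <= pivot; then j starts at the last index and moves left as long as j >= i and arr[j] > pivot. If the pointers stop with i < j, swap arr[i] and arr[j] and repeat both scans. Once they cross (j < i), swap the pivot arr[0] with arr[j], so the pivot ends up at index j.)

Hoare-style two-pointer partition with pivot = 29:

Initial array: [29, 29, 5, 26, 29, 17, 13]

Pointers start at i = 1, j = 6.
i ends at 7, j ends at 6: the pointers have crossed (j < i), so scanning stops.

Swap pivot arr[0] with arr[6] to place pivot at position 6: [13, 29, 5, 26, 29, 17, 29]
Pivot position: 6

After partitioning with pivot 29, the array becomes [13, 29, 5, 26, 29, 17, 29]. The pivot is placed at index 6. All elements to the left of the pivot are <= 29, and all elements to the right are > 29.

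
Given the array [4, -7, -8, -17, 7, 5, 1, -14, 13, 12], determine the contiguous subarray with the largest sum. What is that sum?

Using Kadane's algorithm on [4, -7, -8, -17, 7, 5, 1, -14, 13, 12]:

Scanning through the array:
Position 1 (value -7): max_ending_here = -3, max_so_far = 4
Position 2 (value -8): max_ending_here = -8, max_so_far = 4
Position 3 (value -17): max_ending_here = -17, max_so_far = 4
Position 4 (value 7): max_ending_here = 7, max_so_far = 7
Position 5 (value 5): max_ending_here = 12, max_so_far = 12
Position 6 (value 1): max_ending_here = 13, max_so_far = 13
Position 7 (value -14): max_ending_here = -1, max_so_far = 13
Position 8 (value 13): max_ending_here = 13, max_so_far = 13
Position 9 (value 12): max_ending_here = 25, max_so_far = 25

Maximum subarray: [13, 12]
Maximum sum: 25

The maximum subarray is [13, 12] with sum 25. This subarray runs from index 8 to index 9.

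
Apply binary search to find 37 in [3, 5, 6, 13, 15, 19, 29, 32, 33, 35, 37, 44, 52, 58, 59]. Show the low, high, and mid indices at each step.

Binary search for 37 in [3, 5, 6, 13, 15, 19, 29, 32, 33, 35, 37, 44, 52, 58, 59]:

lo=0, hi=14, mid=7, arr[mid]=32 -> 32 < 37, search right half
lo=8, hi=14, mid=11, arr[mid]=44 -> 44 > 37, search left half
lo=8, hi=10, mid=9, arr[mid]=35 -> 35 < 37, search right half
lo=10, hi=10, mid=10, arr[mid]=37 -> Found target at index 10!

Binary search finds 37 at index 10 after 4 comparisons. The search repeatedly halves the search space by comparing with the middle element.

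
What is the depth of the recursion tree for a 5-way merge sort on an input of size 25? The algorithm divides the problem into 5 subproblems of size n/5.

For divide and conquer with division factor 5:

Problem sizes at each level:
Level 0: 25
Level 1: 5
Level 2: 1

The root is level 0 and the size-1 base case is level 2 (the tree spans levels 0 through 2, i.e. 3 levels counting the root), so the depth is the number of divisions: log_5(25) = 2

The recursion tree depth is log_5(25) = 2. At each level, the problem size is divided by 5, so it takes 2 divisions to reduce to a base case of size 1. The algorithm makes 5 recursive calls at each level.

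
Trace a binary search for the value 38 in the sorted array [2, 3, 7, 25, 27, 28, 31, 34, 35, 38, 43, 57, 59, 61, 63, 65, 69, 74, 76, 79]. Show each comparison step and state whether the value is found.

Binary search for 38 in [2, 3, 7, 25, 27, 28, 31, 34, 35, 38, 43, 57, 59, 61, 63, 65, 69, 74, 76, 79]:

lo=0, hi=19, mid=9, arr[mid]=38 -> Found target at index 9!

Binary search finds 38 at index 9 after 1 comparisons. The search repeatedly halves the search space by comparing with the middle element.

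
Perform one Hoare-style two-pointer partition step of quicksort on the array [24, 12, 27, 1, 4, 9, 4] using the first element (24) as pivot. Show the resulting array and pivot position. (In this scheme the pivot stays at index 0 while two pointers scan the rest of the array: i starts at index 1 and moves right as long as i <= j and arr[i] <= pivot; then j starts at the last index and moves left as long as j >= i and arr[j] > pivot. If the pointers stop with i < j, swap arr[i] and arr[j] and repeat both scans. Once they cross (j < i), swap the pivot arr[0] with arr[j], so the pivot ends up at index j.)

Hoare-style two-pointer partition with pivot = 24:

Initial array: [24, 12, 27, 1, 4, 9, 4]

Pointers start at i = 1, j = 6.
i stops at index 2 (arr[2]=27 > 24), j stops at index 6 (arr[6]=4 <= 24): swap arr[2] and arr[6], array becomes [24, 12, 4, 1, 4, 9, 27]
i ends at 6, j ends at 5: the pointers have crossed (j < i), so scanning stops.

Swap pivot arr[0] with arr[5] to place pivot at position 5: [9, 12, 4, 1, 4, 24, 27]
Pivot position: 5

After partitioning with pivot 24, the array becomes [9, 12, 4, 1, 4, 24, 27]. The pivot is placed at index 5. All elements to the left of the pivot are <= 24, and all elements to the right are > 24.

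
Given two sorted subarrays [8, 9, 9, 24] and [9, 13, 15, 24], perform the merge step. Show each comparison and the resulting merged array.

Merging process:

Compare 8 vs 9: take 8 from left. Merged: [8]
Compare 9 vs 9: take 9 from left. Merged: [8, 9]
Compare 9 vs 9: take 9 from left. Merged: [8, 9, 9]
Compare 24 vs 9: take 9 from right. Merged: [8, 9, 9, 9]
Compare 24 vs 13: take 13 from right. Merged: [8, 9, 9, 9, 13]
Compare 24 vs 15: take 15 from right. Merged: [8, 9, 9, 9, 13, 15]
Compare 24 vs 24: take 24 from left. Merged: [8, 9, 9, 9, 13, 15, 24]
Append remaining from right: [24]. Merged: [8, 9, 9, 9, 13, 15, 24, 24]

Final merged array: [8, 9, 9, 9, 13, 15, 24, 24]
Total comparisons: 7

The merged array is [8, 9, 9, 9, 13, 15, 24, 24], requiring 7 comparisons. The merge step runs in O(n) time where n is the total number of elements.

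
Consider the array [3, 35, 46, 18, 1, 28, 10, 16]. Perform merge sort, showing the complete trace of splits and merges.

Merge sort trace:

Split: [3, 35, 46, 18, 1, 28, 10, 16] -> [3, 35, 46, 18] and [1, 28, 10, 16]
  Split: [3, 35, 46, 18] -> [3, 35] and [46, 18]
    Split: [3, 35] -> [3] and [35]
    Merge: [3] + [35] -> [3, 35]
    Split: [46, 18] -> [46] and [18]
    Merge: [46] + [18] -> [18, 46]
  Merge: [3, 35] + [18, 46] -> [3, 18, 35, 46]
  Split: [1, 28, 10, 16] -> [1, 28] and [10, 16]
    Split: [1, 28] -> [1] and [28]
    Merge: [1] + [28] -> [1, 28]
    Split: [10, 16] -> [10] and [16]
    Merge: [10] + [16] -> [10, 16]
  Merge: [1, 28] + [10, 16] -> [1, 10, 16, 28]
Merge: [3, 18, 35, 46] + [1, 10, 16, 28] -> [1, 3, 10, 16, 18, 28, 35, 46]

Final sorted array: [1, 3, 10, 16, 18, 28, 35, 46]

The merge sort proceeds by recursively splitting the array and merging sorted halves.
After all merges, the sorted array is [1, 3, 10, 16, 18, 28, 35, 46].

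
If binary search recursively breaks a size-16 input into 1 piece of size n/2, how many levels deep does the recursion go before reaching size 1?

For divide and conquer with division factor 2:

Problem sizes at each level:
Level 0: 16
Level 1: 8
Level 2: 4
Level 3: 2
Level 4: 1

The root is level 0 and the size-1 base case is level 4 (the tree spans levels 0 through 4, i.e. 5 levels counting the root), so the depth is the number of divisions: log_2(16) = 4

The recursion tree depth is log_2(16) = 4. At each level, the problem size is divided by 2, so it takes 4 divisions to reduce to a base case of size 1. The algorithm makes 1 recursive call at each level.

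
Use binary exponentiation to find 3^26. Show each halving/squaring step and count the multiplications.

Computing 3^26 by squaring (build up from 3^1; each line after the first costs one multiplication):

3^1 = 3
3^2 = (3^1)^2 = 3^2 = 9
3^3 = 3 * 3^2 = 3 * 9 = 27
3^6 = (3^3)^2 = 27^2 = 729
3^12 = (3^6)^2 = 729^2 = 531441
3^13 = 3 * 3^12 = 3 * 531441 = 1594323
3^26 = (3^13)^2 = 1594323^2 = 2541865828329

Result: 2541865828329
Multiplications needed: 6 (6 lines after 3^1)

3^26 = 2541865828329. Using exponentiation by squaring, this requires 6 multiplications. The key idea: if the exponent is even, square the half-power; if odd, multiply by the base once.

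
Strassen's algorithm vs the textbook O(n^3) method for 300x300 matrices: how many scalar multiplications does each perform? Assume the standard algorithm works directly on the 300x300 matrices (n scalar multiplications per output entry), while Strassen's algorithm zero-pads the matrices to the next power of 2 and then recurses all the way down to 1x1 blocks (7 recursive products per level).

Matrix multiplication for 300x300 matrices:

Strassen's algorithm requires power-of-2 dimensions. Pad 300x300 to 512x512 (next power of 2).

Standard algorithm: 300^3 = 27000000 multiplications
Strassen's algorithm: 7^(log2(512)) = 7^9 = 40353607 multiplications
Difference: 27000000 - 40353607 = -13353607 (Strassen uses MORE here due to padding overhead — for small or just-over-power-of-2 n, padding can outweigh the per-level savings)

Standard: 27000000 multiplications (300^3). Strassen: 40353607 multiplications (7^9, after padding to 512x512). Strassen reduces 8 recursive multiplications to 7 at each level.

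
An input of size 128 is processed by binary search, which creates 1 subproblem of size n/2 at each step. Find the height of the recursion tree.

For divide and conquer with division factor 2:

Problem sizes at each level:
Level 0: 128
Level 1: 64
Level 2: 32
Level 3: 16
Level 4: 8
Level 5: 4
Level 6: 2
Level 7: 1

The root is level 0 and the size-1 base case is level 7 (the tree spans levels 0 through 7, i.e. 8 levels counting the root), so the depth is the number of divisions: log_2(128) = 7

The recursion tree depth is log_2(128) = 7. At each level, the problem size is divided by 2, so it takes 7 divisions to reduce to a base case of size 1. The algorithm makes 1 recursive call at each level.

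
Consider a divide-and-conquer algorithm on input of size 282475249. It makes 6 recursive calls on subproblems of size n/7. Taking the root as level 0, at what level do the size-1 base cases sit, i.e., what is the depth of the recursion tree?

For divide and conquer with division factor 7:

Problem sizes at each level:
Level 0: 282475249
Level 1: 40353607
Level 2: 5764801
Level 3: 823543
Level 4: 117649
Level 5: 16807
Level 6: 2401
Level 7: 343
Level 8: 49
Level 9: 7
Level 10: 1

The root is level 0 and the size-1 base case is level 10 (the tree spans levels 0 through 10, i.e. 11 levels counting the root), so the depth is the number of divisions: log_7(282475249) = 10

The recursion tree depth is log_7(282475249) = 10. At each level, the problem size is divided by 7, so it takes 10 divisions to reduce to a base case of size 1. The algorithm makes 6 recursive calls at each level.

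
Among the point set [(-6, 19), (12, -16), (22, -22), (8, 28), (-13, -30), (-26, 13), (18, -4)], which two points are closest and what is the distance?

Computing all pairwise distances among 7 points:

d((-6, 19), (12, -16)) = 39.3573
d((-6, 19), (22, -22)) = 49.6488
d((-6, 19), (8, 28)) = 16.6433
d((-6, 19), (-13, -30)) = 49.4975
d((-6, 19), (-26, 13)) = 20.8806
d((-6, 19), (18, -4)) = 33.2415
d((12, -16), (22, -22)) = 11.6619 <-- minimum
d((12, -16), (8, 28)) = 44.1814
d((12, -16), (-13, -30)) = 28.6531
d((12, -16), (-26, 13)) = 47.8017
d((12, -16), (18, -4)) = 13.4164
d((22, -22), (8, 28)) = 51.923
d((22, -22), (-13, -30)) = 35.9026
d((22, -22), (-26, 13)) = 59.4054
d((22, -22), (18, -4)) = 18.4391
d((8, 28), (-13, -30)) = 61.6847
d((8, 28), (-26, 13)) = 37.1618
d((8, 28), (18, -4)) = 33.5261
d((-13, -30), (-26, 13)) = 44.9222
d((-13, -30), (18, -4)) = 40.4599
d((-26, 13), (18, -4)) = 47.1699

Closest pair: (12, -16) and (22, -22) with distance 11.6619

The closest pair is (12, -16) and (22, -22) with Euclidean distance 11.6619. For 7 points, brute-force pairwise comparison is shown above. For large n, the divide-and-conquer algorithm (sort by x, recurse on halves, check the dividing strip) achieves O(n log n).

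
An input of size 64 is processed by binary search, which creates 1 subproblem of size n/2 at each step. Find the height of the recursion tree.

For divide and conquer with division factor 2:

Problem sizes at each level:
Level 0: 64
Level 1: 32
Level 2: 16
Level 3: 8
Level 4: 4
Level 5: 2
Level 6: 1

The root is level 0 and the size-1 base case is level 6 (the tree spans levels 0 through 6, i.e. 7 levels counting the root), so the depth is the number of divisions: log_2(64) = 6

The recursion tree depth is log_2(64) = 6. At each level, the problem size is divided by 2, so it takes 6 divisions to reduce to a base case of size 1. The algorithm makes 1 recursive call at each level.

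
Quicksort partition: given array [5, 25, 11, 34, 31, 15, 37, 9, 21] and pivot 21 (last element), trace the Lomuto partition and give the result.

Lomuto partition with pivot = 21:

Initial array: [5, 25, 11, 34, 31, 15, 37, 9, 21]

arr[0]=5 <= 21: swap with position 0, array becomes [5, 25, 11, 34, 31, 15, 37, 9, 21]
arr[1]=25 > 21: no swap
arr[2]=11 <= 21: swap with position 1, array becomes [5, 11, 25, 34, 31, 15, 37, 9, 21]
arr[3]=34 > 21: no swap
arr[4]=31 > 21: no swap
arr[5]=15 <= 21: swap with position 2, array becomes [5, 11, 15, 34, 31, 25, 37, 9, 21]
arr[6]=37 > 21: no swap
arr[7]=9 <= 21: swap with position 3, array becomes [5, 11, 15, 9, 31, 25, 37, 34, 21]

Place pivot at position 4: [5, 11, 15, 9, 21, 25, 37, 34, 31]
Pivot position: 4

After partitioning with pivot 21, the array becomes [5, 11, 15, 9, 21, 25, 37, 34, 31]. The pivot is placed at index 4. All elements to the left of the pivot are <= 21, and all elements to the right are > 21.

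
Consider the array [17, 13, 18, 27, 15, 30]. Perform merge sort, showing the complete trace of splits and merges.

Merge sort trace:

Split: [17, 13, 18, 27, 15, 30] -> [17, 13, 18] and [27, 15, 30]
  Split: [17, 13, 18] -> [17] and [13, 18]
    Split: [13, 18] -> [13] and [18]
    Merge: [13] + [18] -> [13, 18]
  Merge: [17] + [13, 18] -> [13, 17, 18]
  Split: [27, 15, 30] -> [27] and [15, 30]
    Split: [15, 30] -> [15] and [30]
    Merge: [15] + [30] -> [15, 30]
  Merge: [27] + [15, 30] -> [15, 27, 30]
Merge: [13, 17, 18] + [15, 27, 30] -> [13, 15, 17, 18, 27, 30]

Final sorted array: [13, 15, 17, 18, 27, 30]

The merge sort proceeds by recursively splitting the array and merging sorted halves.
After all merges, the sorted array is [13, 15, 17, 18, 27, 30].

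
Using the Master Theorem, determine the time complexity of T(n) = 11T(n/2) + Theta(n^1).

Master Theorem for T(n) = 11T(n/2) + O(n^1):

a = 11, b = 2, c = 1
log_b(a) = log_2(11) = 3.4594

Case 1: c = 1 < log_2(11) = 3.4594
T(n) = O(n^(log_2 11))

For T(n) = 11T(n/2) + O(n^1): log_2(11) = 3.4594. This is Case 1 of the Master Theorem (c < log_b(a), work dominated by leaves), giving O(n^(log_2 11)).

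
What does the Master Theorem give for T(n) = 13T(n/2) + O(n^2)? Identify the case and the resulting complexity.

Master Theorem for T(n) = 13T(n/2) + O(n^2):

a = 13, b = 2, c = 2
log_b(a) = log_2(13) = 3.7004

Case 1: c = 2 < log_2(13) = 3.7004
T(n) = O(n^(log_2 13))

For T(n) = 13T(n/2) + O(n^2): log_2(13) = 3.7004. This is Case 1 of the Master Theorem (c < log_b(a), work dominated by leaves), giving O(n^(log_2 13)).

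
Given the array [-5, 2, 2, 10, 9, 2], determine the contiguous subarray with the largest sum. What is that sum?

Using Kadane's algorithm on [-5, 2, 2, 10, 9, 2]:

Scanning through the array:
Position 1 (value 2): max_ending_here = 2, max_so_far = 2
Position 2 (value 2): max_ending_here = 4, max_so_far = 4
Position 3 (value 10): max_ending_here = 14, max_so_far = 14
Position 4 (value 9): max_ending_here = 23, max_so_far = 23
Position 5 (value 2): max_ending_here = 25, max_so_far = 25

Maximum subarray: [2, 2, 10, 9, 2]
Maximum sum: 25

The maximum subarray is [2, 2, 10, 9, 2] with sum 25. This subarray runs from index 1 to index 5.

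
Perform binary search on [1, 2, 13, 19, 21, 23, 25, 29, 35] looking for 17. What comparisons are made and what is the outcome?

Binary search for 17 in [1, 2, 13, 19, 21, 23, 25, 29, 35]:

lo=0, hi=8, mid=4, arr[mid]=21 -> 21 > 17, search left half
lo=0, hi=3, mid=1, arr[mid]=2 -> 2 < 17, search right half
lo=2, hi=3, mid=2, arr[mid]=13 -> 13 < 17, search right half
lo=3, hi=3, mid=3, arr[mid]=19 -> 19 > 17, search left half
lo=3 > hi=2, target 17 not found

Binary search determines that 17 is not in the array after 4 comparisons. The search space was exhausted without finding the target.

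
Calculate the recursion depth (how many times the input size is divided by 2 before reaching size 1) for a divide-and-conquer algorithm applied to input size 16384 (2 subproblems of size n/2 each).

For divide and conquer with division factor 2:

Problem sizes at each level:
Level 0: 16384
Level 1: 8192
Level 2: 4096
Level 3: 2048
Level 4: 1024
Level 5: 512
Level 6: 256
Level 7: 128
Level 8: 64
Level 9: 32
Level 10: 16
Level 11: 8
Level 12: 4
Level 13: 2
Level 14: 1

The root is level 0 and the size-1 base case is level 14 (the tree spans levels 0 through 14, i.e. 15 levels counting the root), so the depth is the number of divisions: log_2(16384) = 14

The recursion tree depth is log_2(16384) = 14. At each level, the problem size is divided by 2, so it takes 14 divisions to reduce to a base case of size 1. The algorithm makes 2 recursive calls at each level.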